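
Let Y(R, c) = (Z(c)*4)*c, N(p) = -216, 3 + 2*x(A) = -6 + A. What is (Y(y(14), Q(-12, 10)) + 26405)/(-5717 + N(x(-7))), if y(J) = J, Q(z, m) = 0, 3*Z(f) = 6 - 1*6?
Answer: -26405/5933 ≈ -4.4505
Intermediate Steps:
Z(f) = 0 (Z(f) = (6 - 1*6)/3 = (6 - 6)/3 = (1/3)*0 = 0)
x(A) = -9/2 + A/2 (x(A) = -3/2 + (-6 + A)/2 = -3/2 + (-3 + A/2) = -9/2 + A/2)
Y(R, c) = 0 (Y(R, c) = (0*4)*c = 0*c = 0)
(Y(y(14), Q(-12, 10)) + 26405)/(-5717 + N(x(-7))) = (0 + 26405)/(-5717 - 216) = 26405/(-5933) = 26405*(-1/5933) = -26405/5933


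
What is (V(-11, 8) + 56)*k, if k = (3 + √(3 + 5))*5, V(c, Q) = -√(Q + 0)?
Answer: 800 + 530*√2 ≈ 1549.5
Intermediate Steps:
V(c, Q) = -√Q
k = 15 + 10*√2 (k = (3 + √8)*5 = (3 + 2*√2)*5 = 15 + 10*√2 ≈ 29.142)
(V(-11, 8) + 56)*k = (-√8 + 56)*(15 + 10*√2) = (-2*√2 + 56)*(15 + 10*√2) = (56 - 2*√2)*(15 + 10*√2) = (15 + 10*√2)*(56 - 2*√2)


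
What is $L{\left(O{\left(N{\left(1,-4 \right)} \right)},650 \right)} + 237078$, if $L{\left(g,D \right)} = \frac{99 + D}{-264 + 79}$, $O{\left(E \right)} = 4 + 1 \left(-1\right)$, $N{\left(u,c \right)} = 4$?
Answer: $\frac{43858681}{185} \approx 2.3707 \cdot 10^{5}$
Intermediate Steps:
$O{\left(E \right)} = 3$ ($O{\left(E \right)} = 4 - 1 = 3$)
$L{\left(g,D \right)} = - \frac{99}{185} - \frac{D}{185}$ ($L{\left(g,D \right)} = \frac{99 + D}{-185} = \left(99 + D\right) \left(- \frac{1}{185}\right) = - \frac{99}{185} - \frac{D}{185}$)
$L{\left(O{\left(N{\left(1,-4 \right)} \right)},650 \right)} + 237078 = \left(- \frac{99}{185} - \frac{130}{37}\right) + 237078 = - \frac{749}{185} + 237078 = \frac{43858681}{185}$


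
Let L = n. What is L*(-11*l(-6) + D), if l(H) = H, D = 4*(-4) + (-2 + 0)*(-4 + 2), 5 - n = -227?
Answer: 12528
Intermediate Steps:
n = 232 (n = 5 - 1*(-227) = 5 + 227 = 232)
D = -12 (D = -16 - 2*(-2) = -16 + 4 = -12)
L = 232
L*(-11*l(-6) + D) = 232*(-11*(-6) - 12) = 232*(66 - 12) = 232*54 = 12528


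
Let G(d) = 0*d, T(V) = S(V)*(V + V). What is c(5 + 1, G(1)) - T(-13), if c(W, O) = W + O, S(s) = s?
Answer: -332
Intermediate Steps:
T(V) = 2*V**2 (T(V) = V*(V + V) = V*(2*V) = 2*V**2)
G(d) = 0
c(W, O) = O + W
c(5 + 1, G(1)) - T(-13) = (0 + (5 + 1)) - 2*(-13)**2 = (0 + 6) - 2*169 = 6 - 1*338 = 6 - 338 = -332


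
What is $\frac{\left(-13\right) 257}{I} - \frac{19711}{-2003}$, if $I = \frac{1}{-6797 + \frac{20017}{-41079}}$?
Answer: $\frac{1868641026249709}{82281237} \approx 2.271 \cdot 10^{7}$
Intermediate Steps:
$I = - \frac{41079}{279233980}$ ($I = \frac{1}{-6797 + 20017 \left(- \frac{1}{41079}\right)} = \frac{1}{-6797 - \frac{20017}{41079}} = \frac{1}{- \frac{279233980}{41079}} = - \frac{41079}{279233980} \approx -0.00014711$)
$\frac{\left(-13\right) 257}{I} - \frac{19711}{-2003} = \frac{\left(-13\right) 257}{- \frac{41079}{279233980}} - \frac{19711}{-2003} = \left(-3341\right) \left(- \frac{279233980}{41079}\right) - - \frac{19711}{2003} = \frac{932920727180}{41079} + \frac{19711}{2003} = \frac{1868641026249709}{82281237}$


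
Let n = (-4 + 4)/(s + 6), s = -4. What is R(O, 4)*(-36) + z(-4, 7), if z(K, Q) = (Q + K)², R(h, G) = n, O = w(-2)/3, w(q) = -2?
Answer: 9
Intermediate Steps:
O = -⅔ (O = -2/3 = -2*⅓ = -⅔ ≈ -0.66667)
n = 0 (n = (-4 + 4)/(-4 + 6) = 0/2 = 0*(½) = 0)
R(h, G) = 0
z(K, Q) = (K + Q)²
R(O, 4)*(-36) + z(-4, 7) = 0*(-36) + (-4 + 7)² = 0 + 3² = 0 + 9 = 9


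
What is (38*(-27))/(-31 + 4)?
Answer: 38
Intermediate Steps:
(38*(-27))/(-31 + 4) = -1026/(-27) = -1026*(-1/27) = 38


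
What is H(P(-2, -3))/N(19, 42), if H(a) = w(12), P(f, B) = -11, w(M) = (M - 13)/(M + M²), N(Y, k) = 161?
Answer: -1/25116 ≈ -3.9815e-5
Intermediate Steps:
w(M) = (-13 + M)/(M + M²)
H(a) = -1/156 (H(a) = (-13 + 12)/(12*(1 + 12)) = (1/12)*(-1)/13 = (1/12)*(1/13)*(-1) = -1/156)
H(P(-2, -3))/N(19, 42) = -1/156/161 = -1/156*1/161 = -1/25116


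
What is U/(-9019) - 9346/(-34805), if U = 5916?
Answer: -4193614/10824355 ≈ -0.38742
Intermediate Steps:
U/(-9019) - 9346/(-34805) = 5916/(-9019) - 9346/(-34805) = 5916*(-1/9019) - 9346*(-1/34805) = -204/311 + 9346/34805 = -4193614/10824355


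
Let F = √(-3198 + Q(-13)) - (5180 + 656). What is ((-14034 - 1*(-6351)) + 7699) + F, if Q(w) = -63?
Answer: -5820 + I*√3261 ≈ -5820.0 + 57.105*I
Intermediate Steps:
F = -5836 + I*√3261 (F = √(-3198 - 63) - (5180 + 656) = √(-3261) - 1*5836 = I*√3261 - 5836 = -5836 + I*√3261 ≈ -5836.0 + 57.105*I)
((-14034 - 1*(-6351)) + 7699) + F = ((-14034 - 1*(-6351)) + 7699) + (-5836 + I*√3261) = ((-14034 + 6351) + 7699) + (-5836 + I*√3261) = (-7683 + 7699) + (-5836 + I*√3261) = 16 + (-5836 + I*√3261) = -5820 + I*√3261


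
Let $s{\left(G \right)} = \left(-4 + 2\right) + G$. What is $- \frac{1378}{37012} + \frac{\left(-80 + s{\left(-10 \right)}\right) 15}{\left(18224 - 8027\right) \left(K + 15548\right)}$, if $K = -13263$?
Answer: $- \frac{1071955879}{28746165558} \approx -0.03729$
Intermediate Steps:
$s{\left(G \right)} = -2 + G$
$- \frac{1378}{37012} + \frac{\left(-80 + s{\left(-10 \right)}\right) 15}{\left(18224 - 8027\right) \left(K + 15548\right)} = - \frac{1378}{37012} + \frac{\left(-80 - 12\right) 15}{\left(18224 - 8027\right) \left(-13263 + 15548\right)} = \left(-1378\right) \frac{1}{37012} + \frac{\left(-80 - 12\right) 15}{10197 \cdot 2285} = - \frac{689}{18506} + \frac{\left(-92\right) 15}{23300145} = - \frac{689}{18506} - \frac{92}{1553343} = - \frac{1071955879}{28746165558}$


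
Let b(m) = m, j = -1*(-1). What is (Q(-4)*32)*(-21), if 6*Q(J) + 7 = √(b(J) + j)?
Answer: 784 - 112*I*√3 ≈ 784.0 - 193.99*I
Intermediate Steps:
j = 1
Q(J) = -7/6 + √(1 + J)/6 (Q(J) = -7/6 + √(J + 1)/6 = -7/6 + √(1 + J)/6)
(Q(-4)*32)*(-21) = ((-7/6 + √(1 - 4)/6)*32)*(-21) = ((-7/6 + √(-3)/6)*32)*(-21) = ((-7/6 + (I*√3)/6)*32)*(-21) = ((-7/6 + I*√3/6)*32)*(-21) = (-112/3 + 16*I*√3/3)*(-21) = 784 - 112*I*√3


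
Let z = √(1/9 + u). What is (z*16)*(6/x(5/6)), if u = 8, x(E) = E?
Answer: 192*√73/5 ≈ 328.09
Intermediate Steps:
z = √73/3 (z = √(1/9 + 8) = √(⅑ + 8) = √(73/9) = √73/3 ≈ 2.8480)
(z*16)*(6/x(5/6)) = ((√73/3)*16)*(6/((5/6))) = (16*√73/3)*(6/((5*(⅙)))) = (16*√73/3)*(6/(⅚)) = (16*√73/3)*(6*(6/5)) = (16*√73/3)*(36/5) = 192*√73/5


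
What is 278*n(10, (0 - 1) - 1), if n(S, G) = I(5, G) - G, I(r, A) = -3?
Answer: -278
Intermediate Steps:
n(S, G) = -3 - G
278*n(10, (0 - 1) - 1) = 278*(-3 - ((0 - 1) - 1)) = 278*(-3 - (-1 - 1)) = 278*(-3 - 1*(-2)) = 278*(-3 + 2) = 278*(-1) = -278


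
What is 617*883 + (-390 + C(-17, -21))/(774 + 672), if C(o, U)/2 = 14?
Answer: 393898172/723 ≈ 5.4481e+5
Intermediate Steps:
C(o, U) = 28 (C(o, U) = 2*14 = 28)
617*883 + (-390 + C(-17, -21))/(774 + 672) = 617*883 + (-390 + 28)/(774 + 672) = 544811 - 362/1446 = 544811 - 362*1/1446 = 544811 - 181/723 = 393898172/723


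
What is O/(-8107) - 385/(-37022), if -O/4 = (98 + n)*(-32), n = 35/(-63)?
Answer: -4127850877/2701236186 ≈ -1.5281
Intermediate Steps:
n = -5/9 (n = 35*(-1/63) = -5/9 ≈ -0.55556)
O = 112256/9 (O = -4*(98 - 5/9)*(-32) = -3508*(-32)/9 = -4*(-28064/9) = 112256/9 ≈ 12473.)
O/(-8107) - 385/(-37022) = (112256/9)/(-8107) - 385/(-37022) = (112256/9)*(-1/8107) - 385*(-1/37022) = -112256/72963 + 385/37022 = -4127850877/2701236186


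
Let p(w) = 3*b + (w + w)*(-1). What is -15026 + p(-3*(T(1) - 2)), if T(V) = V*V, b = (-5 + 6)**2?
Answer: -15029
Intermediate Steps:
b = 1 (b = 1**2 = 1)
T(V) = V**2
p(w) = 3 - 2*w (p(w) = 3*1 + (w + w)*(-1) = 3 + (2*w)*(-1) = 3 - 2*w)
-15026 + p(-3*(T(1) - 2)) = -15026 + (3 - (-6)*(1**2 - 2)) = -15026 + (3 - (-6)*(1 - 2)) = -15026 + (3 - (-6)*(-1)) = -15026 + (3 - 2*3) = -15026 + (3 - 6) = -15026 - 3 = -15029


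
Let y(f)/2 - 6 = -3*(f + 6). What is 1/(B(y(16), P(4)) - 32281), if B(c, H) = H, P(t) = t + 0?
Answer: -1/32277 ≈ -3.0982e-5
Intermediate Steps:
P(t) = t
y(f) = -24 - 6*f (y(f) = 12 + 2*(-3*(f + 6)) = 12 + 2*(-3*(6 + f)) = 12 + 2*(-18 - 3*f) = 12 + (-36 - 6*f) = -24 - 6*f)
1/(B(y(16), P(4)) - 32281) = 1/(4 - 32281) = 1/(-32277) = -1/32277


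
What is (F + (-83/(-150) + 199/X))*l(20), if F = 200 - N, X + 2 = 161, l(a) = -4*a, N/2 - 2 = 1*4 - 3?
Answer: -4151064/265 ≈ -15664.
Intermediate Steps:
N = 6 (N = 4 + 2*(1*4 - 3) = 4 + 2*(4 - 3) = 4 + 2*1 = 4 + 2 = 6)
X = 159 (X = -2 + 161 = 159)
F = 194 (F = 200 - 1*6 = 200 - 6 = 194)
(F + (-83/(-150) + 199/X))*l(20) = (194 + (-83/(-150) + 199/159))*(-4*20) = (194 + (-83*(-1/150) + 199*(1/159)))*(-80) = (194 + (83/150 + 199/159))*(-80) = (194 + 4783/2650)*(-80) = (518883/2650)*(-80) = -4151064/265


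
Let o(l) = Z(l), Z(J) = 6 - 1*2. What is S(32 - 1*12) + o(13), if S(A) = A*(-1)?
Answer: -16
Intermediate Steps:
Z(J) = 4 (Z(J) = 6 - 2 = 4)
S(A) = -A
o(l) = 4
S(32 - 1*12) + o(13) = -(32 - 1*12) + 4 = -(32 - 12) + 4 = -1*20 + 4 = -20 + 4 = -16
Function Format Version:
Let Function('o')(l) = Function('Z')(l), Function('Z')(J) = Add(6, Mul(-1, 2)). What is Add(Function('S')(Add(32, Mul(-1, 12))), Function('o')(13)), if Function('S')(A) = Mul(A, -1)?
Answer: -16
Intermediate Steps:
Function('Z')(J) = 4 (Function('Z')(J) = Add(6, -2) = 4)
Function('S')(A) = Mul(-1, A)
Function('o')(l) = 4
Add(Function('S')(Add(32, Mul(-1, 12))), Function('o')(13)) = Add(Mul(-1, Add(32, Mul(-1, 12))), 4) = Add(Mul(-1, Add(32, -12)), 4) = Add(Mul(-1, 20), 4) = Add(-20, 4) = -16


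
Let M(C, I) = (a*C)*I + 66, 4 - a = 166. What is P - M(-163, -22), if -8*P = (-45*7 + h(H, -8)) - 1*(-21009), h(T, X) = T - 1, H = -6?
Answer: 4626241/8 ≈ 5.7828e+5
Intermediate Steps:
h(T, X) = -1 + T
a = -162 (a = 4 - 1*166 = 4 - 166 = -162)
M(C, I) = 66 - 162*C*I (M(C, I) = (-162*C)*I + 66 = -162*C*I + 66 = 66 - 162*C*I)
P = -20687/8 (P = -((-45*7 + (-1 - 6)) - 1*(-21009))/8 = -((-315 - 7) + 21009)/8 = -(-322 + 21009)/8 = -⅛*20687 = -20687/8 ≈ -2585.9)
P - M(-163, -22) = -20687/8 - (66 - 162*(-163)*(-22)) = -20687/8 - (66 - 580932) = -20687/8 - 1*(-580866) = -20687/8 + 580866 = 4626241/8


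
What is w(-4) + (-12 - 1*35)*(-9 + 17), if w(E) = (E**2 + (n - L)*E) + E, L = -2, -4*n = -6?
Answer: -378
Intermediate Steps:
n = 3/2 (n = -1/4*(-6) = 3/2 ≈ 1.5000)
w(E) = E**2 + 9*E/2 (w(E) = (E**2 + (3/2 - 1*(-2))*E) + E = (E**2 + (3/2 + 2)*E) + E = (E**2 + 7*E/2) + E = E**2 + 9*E/2)
w(-4) + (-12 - 1*35)*(-9 + 17) = (1/2)*(-4)*(9 + 2*(-4)) + (-12 - 1*35)*(-9 + 17) = (1/2)*(-4)*(9 - 8) + (-12 - 35)*8 = (1/2)*(-4)*1 - 47*8 = -2 - 376 = -378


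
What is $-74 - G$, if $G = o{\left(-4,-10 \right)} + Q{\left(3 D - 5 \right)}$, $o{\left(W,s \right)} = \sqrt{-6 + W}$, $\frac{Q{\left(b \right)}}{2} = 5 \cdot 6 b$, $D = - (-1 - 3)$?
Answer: $-494 - i \sqrt{10} \approx -494.0 - 3.1623 i$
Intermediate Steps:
$D = 4$ ($D = \left(-1\right) \left(-4\right) = 4$)
$Q{\left(b \right)} = 60 b$ ($Q{\left(b \right)} = 2 \cdot 5 \cdot 6 b = 2 \cdot 30 b = 60 b$)
$G = 420 + i \sqrt{10}$ ($G = \sqrt{-6 - 4} + 60 \left(3 \cdot 4 - 5\right) = \sqrt{-10} + 60 \left(12 - 5\right) = i \sqrt{10} + 60 \cdot 7 = i \sqrt{10} + 420 = 420 + i \sqrt{10} \approx 420.0 + 3.1623 i$)
$-74 - G = -74 - \left(420 + i \sqrt{10}\right) = -494 - i \sqrt{10}$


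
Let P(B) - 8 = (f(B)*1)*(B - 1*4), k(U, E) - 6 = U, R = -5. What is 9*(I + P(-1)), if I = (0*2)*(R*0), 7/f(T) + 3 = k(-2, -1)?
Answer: -243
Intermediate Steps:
k(U, E) = 6 + U
f(T) = 7 (f(T) = 7/(-3 + (6 - 2)) = 7/(-3 + 4) = 7/1 = 7*1 = 7)
I = 0 (I = (0*2)*(-5*0) = 0*0 = 0)
P(B) = -20 + 7*B (P(B) = 8 + (7*1)*(B - 1*4) = 8 + 7*(B - 4) = 8 + 7*(-4 + B) = 8 + (-28 + 7*B) = -20 + 7*B)
9*(I + P(-1)) = 9*(0 + (-20 + 7*(-1))) = 9*(0 + (-20 - 7)) = 9*(0 - 27) = 9*(-27) = -243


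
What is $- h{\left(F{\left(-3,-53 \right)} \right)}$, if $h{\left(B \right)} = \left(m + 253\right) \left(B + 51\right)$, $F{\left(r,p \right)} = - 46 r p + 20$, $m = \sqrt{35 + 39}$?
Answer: $1832479 + 7243 \sqrt{74} \approx 1.8948 \cdot 10^{6}$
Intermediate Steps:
$m = \sqrt{74} \approx 8.6023$
$F{\left(r,p \right)} = 20 - 46 p r$ ($F{\left(r,p \right)} = - 46 p r + 20 = 20 - 46 p r$)
$h{\left(B \right)} = \left(51 + B\right) \left(253 + \sqrt{74}\right)$ ($h{\left(B \right)} = \left(\sqrt{74} + 253\right) \left(B + 51\right) = \left(253 + \sqrt{74}\right) \left(51 + B\right) = \left(51 + B\right) \left(253 + \sqrt{74}\right)$)
$- h{\left(F{\left(-3,-53 \right)} \right)} = - (12903 + 51 \sqrt{74} + 253 \left(20 - \left(-2438\right) \left(-3\right)\right) + \left(20 - \left(-2438\right) \left(-3\right)\right) \sqrt{74}) = - (12903 + 51 \sqrt{74} + 253 \left(20 - 7314\right) + \left(20 - 7314\right) \sqrt{74}) = - (12903 + 51 \sqrt{74} + 253 \left(-7294\right) - 7294 \sqrt{74}) = - (12903 + 51 \sqrt{74} - 1845382 - 7294 \sqrt{74}) = - (-1832479 - 7243 \sqrt{74}) = 1832479 + 7243 \sqrt{74}$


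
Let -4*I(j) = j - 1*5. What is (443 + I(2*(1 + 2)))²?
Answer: 3136441/16 ≈ 1.9603e+5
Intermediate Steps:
I(j) = 5/4 - j/4 (I(j) = -(j - 1*5)/4 = -(j - 5)/4 = -(-5 + j)/4 = 5/4 - j/4)
(443 + I(2*(1 + 2)))² = (443 + (5/4 - (1 + 2)/2))² = (443 + (5/4 - 3/2))² = (443 - ¼)² = (1771/4)² = 3136441/16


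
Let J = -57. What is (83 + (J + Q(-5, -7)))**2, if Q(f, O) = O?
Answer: 361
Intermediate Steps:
(83 + (J + Q(-5, -7)))**2 = (83 + (-57 - 7))**2 = (83 - 64)**2 = 19**2 = 361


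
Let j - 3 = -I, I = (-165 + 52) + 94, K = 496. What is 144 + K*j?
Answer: 11056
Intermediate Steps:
I = -19 (I = -113 + 94 = -19)
j = 22 (j = 3 - 1*(-19) = 3 + 19 = 22)
144 + K*j = 144 + 496*22 = 144 + 10912 = 11056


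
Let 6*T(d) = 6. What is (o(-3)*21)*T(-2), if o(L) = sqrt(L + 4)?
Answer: 21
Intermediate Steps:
T(d) = 1 (T(d) = (1/6)*6 = 1)
o(L) = sqrt(4 + L)
(o(-3)*21)*T(-2) = (sqrt(4 - 3)*21)*1 = (sqrt(1)*21)*1 = (1*21)*1 = 21*1 = 21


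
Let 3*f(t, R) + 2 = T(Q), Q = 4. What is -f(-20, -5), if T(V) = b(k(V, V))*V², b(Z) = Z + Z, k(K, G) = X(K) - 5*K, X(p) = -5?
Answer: 802/3 ≈ 267.33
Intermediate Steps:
k(K, G) = -5 - 5*K
b(Z) = 2*Z
T(V) = V²*(-10 - 10*V) (T(V) = (2*(-5 - 5*V))*V² = (-10 - 10*V)*V² = V²*(-10 - 10*V))
f(t, R) = -802/3 (f(t, R) = -⅔ + (10*4²*(-1 - 1*4))/3 = -⅔ + (10*16*(-1 - 4))/3 = -⅔ + (10*16*(-5))/3 = -⅔ + (⅓)*(-800) = -⅔ - 800/3 = -802/3)
-f(-20, -5) = -1*(-802/3) = 802/3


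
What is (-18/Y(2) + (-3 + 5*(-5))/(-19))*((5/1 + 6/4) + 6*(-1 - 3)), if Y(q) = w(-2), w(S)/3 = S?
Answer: -2975/38 ≈ -78.289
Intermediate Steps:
w(S) = 3*S
Y(q) = -6 (Y(q) = 3*(-2) = -6)
(-18/Y(2) + (-3 + 5*(-5))/(-19))*((5/1 + 6/4) + 6*(-1 - 3)) = (-18/(-6) + (-3 + 5*(-5))/(-19))*((5/1 + 6/4) + 6*(-1 - 3)) = (-18*(-⅙) + (-3 - 25)*(-1/19))*((5*1 + 6*(¼)) + 6*(-4)) = (3 - 28*(-1/19))*((5 + 3/2) - 24) = (3 + 28/19)*(13/2 - 24) = (85/19)*(-35/2) = -2975/38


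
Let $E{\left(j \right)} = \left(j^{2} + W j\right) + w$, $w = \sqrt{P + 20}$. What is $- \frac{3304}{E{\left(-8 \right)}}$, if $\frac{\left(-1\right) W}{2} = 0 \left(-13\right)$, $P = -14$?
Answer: $- \frac{105728}{2045} + \frac{1652 \sqrt{6}}{2045} \approx -49.722$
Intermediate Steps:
$W = 0$ ($W = - 2 \cdot 0 \left(-13\right) = \left(-2\right) 0 = 0$)
$w = \sqrt{6}$ ($w = \sqrt{-14 + 20} = \sqrt{6} \approx 2.4495$)
$E{\left(j \right)} = \sqrt{6} + j^{2}$ ($E{\left(j \right)} = \left(j^{2} + 0 j\right) + \sqrt{6} = \left(j^{2} + 0\right) + \sqrt{6} = j^{2} + \sqrt{6} = \sqrt{6} + j^{2}$)
$- \frac{3304}{E{\left(-8 \right)}} = - \frac{3304}{\sqrt{6} + \left(-8\right)^{2}} = - \frac{3304}{\sqrt{6} + 64} = - \frac{3304}{64 + \sqrt{6}}$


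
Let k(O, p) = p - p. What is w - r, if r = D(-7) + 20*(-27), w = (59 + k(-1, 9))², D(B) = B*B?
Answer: 3972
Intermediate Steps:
D(B) = B²
k(O, p) = 0
w = 3481 (w = (59 + 0)² = 59² = 3481)
r = -491 (r = (-7)² + 20*(-27) = 49 - 540 = -491)
w - r = 3481 - 1*(-491) = 3481 + 491 = 3972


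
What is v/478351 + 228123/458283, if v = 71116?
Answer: 6748291381/10439053873 ≈ 0.64645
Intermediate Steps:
v/478351 + 228123/458283 = 71116/478351 + 228123/458283 = 71116*(1/478351) + 228123*(1/458283) = 71116/478351 + 10863/21823 = 6748291381/10439053873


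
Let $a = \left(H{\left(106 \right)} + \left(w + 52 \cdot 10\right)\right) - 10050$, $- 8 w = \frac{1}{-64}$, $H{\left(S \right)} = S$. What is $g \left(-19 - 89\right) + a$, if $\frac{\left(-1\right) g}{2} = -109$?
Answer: $- \frac{16879615}{512} \approx -32968.0$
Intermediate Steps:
$w = \frac{1}{512}$ ($w = - \frac{1}{8 \left(-64\right)} = \left(- \frac{1}{8}\right) \left(- \frac{1}{64}\right) = \frac{1}{512} \approx 0.0019531$)
$g = 218$ ($g = \left(-2\right) \left(-109\right) = 218$)
$a = - \frac{4825087}{512}$ ($a = \left(106 + \left(\frac{1}{512} + 52 \cdot 10\right)\right) - 10050 = \left(106 + \left(\frac{1}{512} + 520\right)\right) - 10050 = \left(106 + \frac{266241}{512}\right) - 10050 = \frac{320513}{512} - 10050 = - \frac{4825087}{512} \approx -9424.0$)
$g \left(-19 - 89\right) + a = 218 \left(-19 - 89\right) - \frac{4825087}{512} = 218 \left(-108\right) - \frac{4825087}{512} = -23544 - \frac{4825087}{512} = - \frac{16879615}{512}$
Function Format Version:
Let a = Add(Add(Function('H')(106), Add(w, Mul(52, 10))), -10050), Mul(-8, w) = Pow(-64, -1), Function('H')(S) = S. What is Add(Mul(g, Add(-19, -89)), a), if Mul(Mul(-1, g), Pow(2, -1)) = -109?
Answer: Rational(-16879615, 512) ≈ -32968.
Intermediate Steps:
w = Rational(1, 512) (w = Mul(Rational(-1, 8), Pow(-64, -1)) = Mul(Rational(-1, 8), Rational(-1, 64)) = Rational(1, 512) ≈ 0.0019531)
g = 218 (g = Mul(-2, -109) = 218)
a = Rational(-4825087, 512) (a = Add(Add(106, Add(Rational(1, 512), Mul(52, 10))), -10050) = Add(Add(106, Add(Rational(1, 512), 520)), -10050) = Add(Add(106, Rational(266241, 512)), -10050) = Add(Rational(320513, 512), -10050) = Rational(-4825087, 512) ≈ -9424.0)
Add(Mul(g, Add(-19, -89)), a) = Add(Mul(218, Add(-19, -89)), Rational(-4825087, 512)) = Add(Mul(218, -108), Rational(-4825087, 512)) = Add(-23544, Rational(-4825087, 512)) = Rational(-16879615, 512)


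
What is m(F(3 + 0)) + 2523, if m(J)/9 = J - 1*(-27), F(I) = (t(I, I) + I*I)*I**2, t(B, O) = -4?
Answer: 3171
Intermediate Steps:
F(I) = I**2*(-4 + I**2) (F(I) = (-4 + I*I)*I**2 = (-4 + I**2)*I**2 = I**2*(-4 + I**2))
m(J) = 243 + 9*J (m(J) = 9*(J - 1*(-27)) = 9*(J + 27) = 9*(27 + J) = 243 + 9*J)
m(F(3 + 0)) + 2523 = (243 + 9*((3 + 0)**2*(-4 + (3 + 0)**2))) + 2523 = (243 + 9*(3**2*(-4 + 3**2))) + 2523 = (243 + 9*(9*(-4 + 9))) + 2523 = (243 + 9*(9*5)) + 2523 = (243 + 9*45) + 2523 = (243 + 405) + 2523 = 648 + 2523 = 3171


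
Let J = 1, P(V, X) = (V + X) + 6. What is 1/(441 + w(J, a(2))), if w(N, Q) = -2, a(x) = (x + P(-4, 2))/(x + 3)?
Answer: 1/439 ≈ 0.0022779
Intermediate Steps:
P(V, X) = 6 + V + X
a(x) = (4 + x)/(3 + x) (a(x) = (x + (6 - 4 + 2))/(x + 3) = (x + 4)/(3 + x) = (4 + x)/(3 + x))
1/(441 + w(J, a(2))) = 1/(441 - 2) = 1/439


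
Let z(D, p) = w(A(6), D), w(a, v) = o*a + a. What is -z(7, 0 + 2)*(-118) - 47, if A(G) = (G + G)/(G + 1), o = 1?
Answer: 2503/7 ≈ 357.57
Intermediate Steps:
A(G) = 2*G/(1 + G) (A(G) = (2*G)/(1 + G) = 2*G/(1 + G))
w(a, v) = 2*a (w(a, v) = 1*a + a = a + a = 2*a)
z(D, p) = 24/7 (z(D, p) = 2*(2*6/(1 + 6)) = 2*(2*6/7) = 2*(2*6*(⅐)) = 2*(12/7) = 24/7)
-z(7, 0 + 2)*(-118) - 47 = -1*24/7*(-118) - 47 = -24/7*(-118) - 47 = 2832/7 - 47 = 2503/7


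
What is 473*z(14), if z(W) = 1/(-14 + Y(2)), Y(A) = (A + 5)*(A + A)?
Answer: 473/14 ≈ 33.786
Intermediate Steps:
Y(A) = 2*A*(5 + A) (Y(A) = (5 + A)*(2*A) = 2*A*(5 + A))
z(W) = 1/14 (z(W) = 1/(-14 + 2*2*(5 + 2)) = 1/(-14 + 2*2*7) = 1/(-14 + 28) = 1/14)
473*z(14) = 473*(1/14) = 473/14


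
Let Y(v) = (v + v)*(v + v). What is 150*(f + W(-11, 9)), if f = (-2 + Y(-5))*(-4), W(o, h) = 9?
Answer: -57450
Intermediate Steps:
Y(v) = 4*v² (Y(v) = (2*v)*(2*v) = 4*v²)
f = -392 (f = (-2 + 4*(-5)²)*(-4) = (-2 + 4*25)*(-4) = (-2 + 100)*(-4) = 98*(-4) = -392)
150*(f + W(-11, 9)) = 150*(-392 + 9) = 150*(-383) = -57450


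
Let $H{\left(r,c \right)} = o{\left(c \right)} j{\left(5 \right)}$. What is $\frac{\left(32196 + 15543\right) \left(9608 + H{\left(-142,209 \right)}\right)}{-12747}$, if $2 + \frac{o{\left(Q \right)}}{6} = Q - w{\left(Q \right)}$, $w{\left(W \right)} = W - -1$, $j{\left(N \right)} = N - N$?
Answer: $- \frac{152892104}{4249} \approx -35983.0$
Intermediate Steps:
$j{\left(N \right)} = 0$
$w{\left(W \right)} = 1 + W$ ($w{\left(W \right)} = W + 1 = 1 + W$)
$o{\left(Q \right)} = -18$ ($o{\left(Q \right)} = -12 + 6 \left(Q - \left(1 + Q\right)\right) = -12 + 6 \left(-1\right) = -12 - 6 = -18$)
$H{\left(r,c \right)} = 0$ ($H{\left(r,c \right)} = \left(-18\right) 0 = 0$)
$\frac{\left(32196 + 15543\right) \left(9608 + H{\left(-142,209 \right)}\right)}{-12747} = \frac{\left(32196 + 15543\right) \left(9608 + 0\right)}{-12747} = 47739 \cdot 9608 \left(- \frac{1}{12747}\right) = 458676312 \left(- \frac{1}{12747}\right) = - \frac{152892104}{4249}$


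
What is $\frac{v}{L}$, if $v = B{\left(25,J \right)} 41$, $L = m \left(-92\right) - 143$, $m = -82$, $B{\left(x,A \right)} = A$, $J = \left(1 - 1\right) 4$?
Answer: $0$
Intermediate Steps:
$J = 0$ ($J = 0 \cdot 4 = 0$)
$L = 7401$ ($L = \left(-82\right) \left(-92\right) - 143 = 7544 - 143 = 7401$)
$v = 0$ ($v = 0 \cdot 41 = 0$)
$\frac{v}{L} = \frac{0}{7401} = 0 \cdot \frac{1}{7401} = 0$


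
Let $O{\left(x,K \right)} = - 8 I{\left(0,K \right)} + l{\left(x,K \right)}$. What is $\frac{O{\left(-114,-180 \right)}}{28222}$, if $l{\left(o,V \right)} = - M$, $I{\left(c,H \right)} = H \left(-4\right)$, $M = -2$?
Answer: $- \frac{2879}{14111} \approx -0.20403$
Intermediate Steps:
$I{\left(c,H \right)} = - 4 H$
$l{\left(o,V \right)} = 2$ ($l{\left(o,V \right)} = \left(-1\right) \left(-2\right) = 2$)
$O{\left(x,K \right)} = 2 + 32 K$ ($O{\left(x,K \right)} = - 8 \left(- 4 K\right) + 2 = 32 K + 2 = 2 + 32 K$)
$\frac{O{\left(-114,-180 \right)}}{28222} = \frac{2 + 32 \left(-180\right)}{28222} = \left(2 - 5760\right) \frac{1}{28222} = \left(-5758\right) \frac{1}{28222} = - \frac{2879}{14111}$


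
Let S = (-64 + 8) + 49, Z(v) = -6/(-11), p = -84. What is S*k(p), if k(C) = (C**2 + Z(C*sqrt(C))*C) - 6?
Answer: -539322/11 ≈ -49029.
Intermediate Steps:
Z(v) = 6/11 (Z(v) = -6*(-1/11) = 6/11)
S = -7 (S = -56 + 49 = -7)
k(C) = -6 + C**2 + 6*C/11 (k(C) = (C**2 + 6*C/11) - 6 = -6 + C**2 + 6*C/11)
S*k(p) = -7*(-6 + (-84)**2 + (6/11)*(-84)) = -7*(-6 + 7056 - 504/11) = -7*77046/11 = -539322/11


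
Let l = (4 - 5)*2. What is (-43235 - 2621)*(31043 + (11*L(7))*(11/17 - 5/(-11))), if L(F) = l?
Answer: -24180740064/17 ≈ -1.4224e+9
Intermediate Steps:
l = -2 (l = -1*2 = -2)
L(F) = -2
(-43235 - 2621)*(31043 + (11*L(7))*(11/17 - 5/(-11))) = (-43235 - 2621)*(31043 + (11*(-2))*(11/17 - 5/(-11))) = -45856*(31043 - 22*(11*(1/17) - 5*(-1/11))) = -45856*(31043 - 22*(11/17 + 5/11)) = -45856*(31043 - 22*206/187) = -45856*(31043 - 412/17) = -45856*527319/17 = -24180740064/17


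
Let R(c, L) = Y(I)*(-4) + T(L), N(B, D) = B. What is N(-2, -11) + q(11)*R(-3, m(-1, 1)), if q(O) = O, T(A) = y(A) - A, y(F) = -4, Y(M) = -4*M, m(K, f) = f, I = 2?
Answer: 295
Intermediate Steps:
T(A) = -4 - A
R(c, L) = 28 - L (R(c, L) = -4*2*(-4) + (-4 - L) = -8*(-4) + (-4 - L) = 32 + (-4 - L) = 28 - L)
N(-2, -11) + q(11)*R(-3, m(-1, 1)) = -2 + 11*(28 - 1*1) = -2 + 11*(28 - 1) = -2 + 11*27 = -2 + 297 = 295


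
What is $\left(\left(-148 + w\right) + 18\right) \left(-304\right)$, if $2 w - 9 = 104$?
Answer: $22344$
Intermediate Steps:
$w = \frac{113}{2}$ ($w = \frac{9}{2} + \frac{1}{2} \cdot 104 = \frac{9}{2} + 52 = \frac{113}{2} \approx 56.5$)
$\left(\left(-148 + w\right) + 18\right) \left(-304\right) = \left(\left(-148 + \frac{113}{2}\right) + 18\right) \left(-304\right) = \left(- \frac{183}{2} + 18\right) \left(-304\right) = \left(- \frac{147}{2}\right) \left(-304\right) = 22344$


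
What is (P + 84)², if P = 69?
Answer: 23409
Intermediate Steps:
(P + 84)² = (69 + 84)² = 153² = 23409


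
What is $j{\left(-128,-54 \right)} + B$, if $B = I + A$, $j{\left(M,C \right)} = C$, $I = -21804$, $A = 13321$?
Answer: $-8537$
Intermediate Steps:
$B = -8483$ ($B = -21804 + 13321 = -8483$)
$j{\left(-128,-54 \right)} + B = -54 - 8483 = -8537$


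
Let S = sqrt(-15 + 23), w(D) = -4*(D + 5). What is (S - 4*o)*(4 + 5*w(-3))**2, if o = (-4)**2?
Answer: -82944 + 2592*sqrt(2) ≈ -79278.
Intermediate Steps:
o = 16
w(D) = -20 - 4*D (w(D) = -4*(5 + D) = -20 - 4*D)
S = 2*sqrt(2) (S = sqrt(8) = 2*sqrt(2) ≈ 2.8284)
(S - 4*o)*(4 + 5*w(-3))**2 = (2*sqrt(2) - 4*16)*(4 + 5*(-20 - 4*(-3)))**2 = (2*sqrt(2) - 64)*(4 + 5*(-20 + 12))**2 = (-64 + 2*sqrt(2))*(4 + 5*(-8))**2 = (-64 + 2*sqrt(2))*(4 - 40)**2 = (-64 + 2*sqrt(2))*(-36)**2 = (-64 + 2*sqrt(2))*1296 = -82944 + 2592*sqrt(2)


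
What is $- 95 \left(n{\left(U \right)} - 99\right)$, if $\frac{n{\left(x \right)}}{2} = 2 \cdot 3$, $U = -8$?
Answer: $8265$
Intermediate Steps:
$n{\left(x \right)} = 12$ ($n{\left(x \right)} = 2 \cdot 2 \cdot 3 = 2 \cdot 6 = 12$)
$- 95 \left(n{\left(U \right)} - 99\right) = - 95 \left(12 - 99\right) = \left(-95\right) \left(-87\right) = 8265$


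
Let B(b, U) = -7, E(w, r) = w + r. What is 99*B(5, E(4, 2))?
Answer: -693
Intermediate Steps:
E(w, r) = r + w
99*B(5, E(4, 2)) = 99*(-7) = -693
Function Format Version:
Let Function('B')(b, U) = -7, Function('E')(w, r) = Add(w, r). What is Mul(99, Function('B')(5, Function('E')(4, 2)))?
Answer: -693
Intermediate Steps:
Function('E')(w, r) = Add(r, w)
Mul(99, Function('B')(5, Function('E')(4, 2))) = Mul(99, -7) = -693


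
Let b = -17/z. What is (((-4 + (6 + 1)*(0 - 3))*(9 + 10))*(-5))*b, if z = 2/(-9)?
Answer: 363375/2 ≈ 1.8169e+5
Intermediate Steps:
z = -2/9 (z = 2*(-⅑) = -2/9 ≈ -0.22222)
b = 153/2 (b = -17/(-2/9) = -17*(-9/2) = 153/2 ≈ 76.500)
(((-4 + (6 + 1)*(0 - 3))*(9 + 10))*(-5))*b = (((-4 + (6 + 1)*(0 - 3))*(9 + 10))*(-5))*(153/2) = (((-4 + 7*(-3))*19)*(-5))*(153/2) = (((-4 - 21)*19)*(-5))*(153/2) = (-25*19*(-5))*(153/2) = -475*(-5)*(153/2) = 2375*(153/2) = 363375/2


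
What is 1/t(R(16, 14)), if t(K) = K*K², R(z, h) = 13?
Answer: 1/2197 ≈ 0.00045517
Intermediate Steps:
t(K) = K³
1/t(R(16, 14)) = 1/(13³) = 1/2197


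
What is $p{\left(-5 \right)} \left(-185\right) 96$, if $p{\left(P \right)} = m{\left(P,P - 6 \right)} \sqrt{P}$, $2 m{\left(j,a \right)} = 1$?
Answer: $- 8880 i \sqrt{5} \approx - 19856.0 i$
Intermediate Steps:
$m{\left(j,a \right)} = \frac{1}{2}$ ($m{\left(j,a \right)} = \frac{1}{2} \cdot 1 = \frac{1}{2}$)
$p{\left(P \right)} = \frac{\sqrt{P}}{2}$
$p{\left(-5 \right)} \left(-185\right) 96 = \frac{\sqrt{-5}}{2} \left(-185\right) 96 = \frac{i \sqrt{5}}{2} \left(-185\right) 96 = - \frac{185 i \sqrt{5}}{2} \cdot 96 = - 8880 i \sqrt{5}$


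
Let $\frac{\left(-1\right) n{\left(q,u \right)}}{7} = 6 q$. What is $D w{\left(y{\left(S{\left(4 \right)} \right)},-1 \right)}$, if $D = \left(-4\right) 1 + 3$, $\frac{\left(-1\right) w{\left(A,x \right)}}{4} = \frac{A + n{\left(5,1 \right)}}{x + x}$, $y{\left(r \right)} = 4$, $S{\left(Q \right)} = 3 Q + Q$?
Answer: $412$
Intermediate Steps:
$S{\left(Q \right)} = 4 Q$
$n{\left(q,u \right)} = - 42 q$ ($n{\left(q,u \right)} = - 7 \cdot 6 q = - 42 q$)
$w{\left(A,x \right)} = - \frac{2 \left(-210 + A\right)}{x}$ ($w{\left(A,x \right)} = - 4 \frac{A - 210}{x + x} = - 4 \frac{A - 210}{2 x} = - 4 \left(-210 + A\right) \frac{1}{2 x} = - 4 \frac{-210 + A}{2 x} = - \frac{2 \left(-210 + A\right)}{x}$)
$D = -1$ ($D = -4 + 3 = -1$)
$D w{\left(y{\left(S{\left(4 \right)} \right)},-1 \right)} = - \frac{2 \left(210 - 4\right)}{-1} = - 2 \left(-1\right) \left(210 - 4\right) = - 2 \left(-1\right) 206 = \left(-1\right) \left(-412\right) = 412$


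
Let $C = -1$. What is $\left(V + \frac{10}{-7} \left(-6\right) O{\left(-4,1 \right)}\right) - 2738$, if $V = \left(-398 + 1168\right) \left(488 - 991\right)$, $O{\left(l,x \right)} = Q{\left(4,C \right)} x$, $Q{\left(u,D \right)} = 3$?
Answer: $- \frac{2730156}{7} \approx -3.9002 \cdot 10^{5}$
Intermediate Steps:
$O{\left(l,x \right)} = 3 x$
$V = -387310$ ($V = 770 \left(-503\right) = -387310$)
$\left(V + \frac{10}{-7} \left(-6\right) O{\left(-4,1 \right)}\right) - 2738 = \left(-387310 + \frac{10}{-7} \left(-6\right) 3 \cdot 1\right) - 2738 = \left(-387310 + 10 \left(- \frac{1}{7}\right) \left(-6\right) 3\right) - 2738 = \left(-387310 + \left(- \frac{10}{7}\right) \left(-6\right) 3\right) - 2738 = \left(-387310 + \frac{60}{7} \cdot 3\right) - 2738 = \left(-387310 + \frac{180}{7}\right) - 2738 = - \frac{2710990}{7} - 2738 = - \frac{2730156}{7}$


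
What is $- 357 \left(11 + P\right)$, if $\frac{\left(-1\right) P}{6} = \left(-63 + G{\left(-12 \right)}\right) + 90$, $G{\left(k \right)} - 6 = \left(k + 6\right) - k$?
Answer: $79611$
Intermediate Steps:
$G{\left(k \right)} = 12$ ($G{\left(k \right)} = 6 + \left(\left(k + 6\right) - k\right) = 6 + \left(\left(6 + k\right) - k\right) = 6 + 6 = 12$)
$P = -234$ ($P = - 6 \left(\left(-63 + 12\right) + 90\right) = - 6 \left(-51 + 90\right) = \left(-6\right) 39 = -234$)
$- 357 \left(11 + P\right) = - 357 \left(11 - 234\right) = \left(-357\right) \left(-223\right) = 79611$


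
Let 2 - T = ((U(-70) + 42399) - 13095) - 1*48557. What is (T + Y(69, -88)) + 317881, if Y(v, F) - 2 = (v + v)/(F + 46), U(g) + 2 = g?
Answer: 2360447/7 ≈ 3.3721e+5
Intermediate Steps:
U(g) = -2 + g
Y(v, F) = 2 + 2*v/(46 + F) (Y(v, F) = 2 + (v + v)/(F + 46) = 2 + (2*v)/(46 + F) = 2 + 2*v/(46 + F))
T = 19327 (T = 2 - ((((-2 - 70) + 42399) - 13095) - 1*48557) = 2 - (((-72 + 42399) - 13095) - 48557) = 2 - ((42327 - 13095) - 48557) = 2 - (29232 - 48557) = 2 - 1*(-19325) = 2 + 19325 = 19327)
(T + Y(69, -88)) + 317881 = (19327 + 2*(46 - 88 + 69)/(46 - 88)) + 317881 = (19327 + 2*27/(-42)) + 317881 = (19327 + 2*(-1/42)*27) + 317881 = (19327 - 9/7) + 317881 = 135280/7 + 317881 = 2360447/7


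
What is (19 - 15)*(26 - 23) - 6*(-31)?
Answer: 198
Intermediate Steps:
(19 - 15)*(26 - 23) - 6*(-31) = 4*3 + 186 = 12 + 186 = 198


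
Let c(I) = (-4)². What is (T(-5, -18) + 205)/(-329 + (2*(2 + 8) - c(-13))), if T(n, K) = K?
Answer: -187/325 ≈ -0.57538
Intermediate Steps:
c(I) = 16
(T(-5, -18) + 205)/(-329 + (2*(2 + 8) - c(-13))) = (-18 + 205)/(-329 + (2*(2 + 8) - 1*16)) = 187/(-329 + (2*10 - 16)) = 187/(-329 + (20 - 16)) = 187/(-329 + 4) = 187/(-325) = 187*(-1/325) = -187/325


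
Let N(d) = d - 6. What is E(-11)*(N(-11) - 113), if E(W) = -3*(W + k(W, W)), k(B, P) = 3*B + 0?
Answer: -17160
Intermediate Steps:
N(d) = -6 + d
k(B, P) = 3*B
E(W) = -12*W (E(W) = -3*(W + 3*W) = -12*W)
E(-11)*(N(-11) - 113) = (-12*(-11))*((-6 - 11) - 113) = 132*(-17 - 113) = 132*(-130) = -17160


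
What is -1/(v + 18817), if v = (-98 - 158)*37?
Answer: -1/9345 ≈ -0.00010701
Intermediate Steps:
v = -9472 (v = -256*37 = -9472)
-1/(v + 18817) = -1/(-9472 + 18817) = -1/9345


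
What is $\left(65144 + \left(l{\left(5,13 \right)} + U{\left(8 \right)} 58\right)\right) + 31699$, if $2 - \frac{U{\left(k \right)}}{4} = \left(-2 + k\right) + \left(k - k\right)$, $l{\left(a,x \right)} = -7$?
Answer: $95908$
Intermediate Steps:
$U{\left(k \right)} = 16 - 4 k$ ($U{\left(k \right)} = 8 - 4 \left(\left(-2 + k\right) + \left(k - k\right)\right) = 8 - 4 \left(\left(-2 + k\right) + 0\right) = 8 - 4 \left(-2 + k\right) = 8 - \left(-8 + 4 k\right) = 16 - 4 k$)
$\left(65144 + \left(l{\left(5,13 \right)} + U{\left(8 \right)} 58\right)\right) + 31699 = \left(65144 + \left(-7 + \left(16 - 32\right) 58\right)\right) + 31699 = \left(65144 - 935\right) + 31699 = 64209 + 31699 = 95908$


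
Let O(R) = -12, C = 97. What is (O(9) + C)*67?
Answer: 5695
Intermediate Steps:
(O(9) + C)*67 = (-12 + 97)*67 = 85*67 = 5695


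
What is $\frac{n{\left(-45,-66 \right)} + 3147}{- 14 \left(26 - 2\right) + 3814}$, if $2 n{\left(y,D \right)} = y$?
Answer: $\frac{6249}{6956} \approx 0.89836$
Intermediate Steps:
$n{\left(y,D \right)} = \frac{y}{2}$
$\frac{n{\left(-45,-66 \right)} + 3147}{- 14 \left(26 - 2\right) + 3814} = \frac{\frac{1}{2} \left(-45\right) + 3147}{- 14 \left(26 - 2\right) + 3814} = \frac{- \frac{45}{2} + 3147}{\left(-14\right) 24 + 3814} = \frac{6249}{2 \left(-336 + 3814\right)} = \frac{6249}{2 \cdot 3478} = \frac{6249}{2} \cdot \frac{1}{3478} = \frac{6249}{6956}$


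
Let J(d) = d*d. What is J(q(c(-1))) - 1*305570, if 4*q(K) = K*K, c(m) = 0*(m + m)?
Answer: -305570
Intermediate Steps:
c(m) = 0 (c(m) = 0*(2*m) = 0)
q(K) = K²/4 (q(K) = (K*K)/4 = K²/4)
J(d) = d²
J(q(c(-1))) - 1*305570 = ((¼)*0²)² - 1*305570 = ((¼)*0)² - 305570 = 0² - 305570 = 0 - 305570 = -305570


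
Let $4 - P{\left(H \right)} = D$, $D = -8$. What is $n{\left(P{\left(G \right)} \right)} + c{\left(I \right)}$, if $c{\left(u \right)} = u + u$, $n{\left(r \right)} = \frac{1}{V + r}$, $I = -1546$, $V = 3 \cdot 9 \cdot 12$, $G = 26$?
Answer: $- \frac{1038911}{336} \approx -3092.0$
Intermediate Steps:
$P{\left(H \right)} = 12$ ($P{\left(H \right)} = 4 - -8 = 4 + 8 = 12$)
$V = 324$ ($V = 27 \cdot 12 = 324$)
$n{\left(r \right)} = \frac{1}{324 + r}$
$c{\left(u \right)} = 2 u$
$n{\left(P{\left(G \right)} \right)} + c{\left(I \right)} = \frac{1}{324 + 12} + 2 \left(-1546\right) = \frac{1}{336} - 3092 = - \frac{1038911}{336}$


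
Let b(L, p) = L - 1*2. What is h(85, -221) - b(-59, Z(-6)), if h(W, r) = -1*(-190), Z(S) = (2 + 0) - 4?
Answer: 251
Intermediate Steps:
Z(S) = -2 (Z(S) = 2 - 4 = -2)
b(L, p) = -2 + L (b(L, p) = L - 2 = -2 + L)
h(W, r) = 190
h(85, -221) - b(-59, Z(-6)) = 190 - (-2 - 59) = 190 - 1*(-61) = 190 + 61 = 251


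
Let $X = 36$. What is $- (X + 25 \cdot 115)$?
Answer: $-2911$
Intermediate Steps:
$- (X + 25 \cdot 115) = - (36 + 25 \cdot 115) = - (36 + 2875) = \left(-1\right) 2911 = -2911$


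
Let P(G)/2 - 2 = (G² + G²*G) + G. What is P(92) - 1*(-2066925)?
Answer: 3641417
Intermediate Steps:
P(G) = 4 + 2*G + 2*G² + 2*G³ (P(G) = 4 + 2*((G² + G²*G) + G) = 4 + 2*((G² + G³) + G) = 4 + 2*(G + G² + G³) = 4 + (2*G + 2*G² + 2*G³) = 4 + 2*G + 2*G² + 2*G³)
P(92) - 1*(-2066925) = (4 + 2*92 + 2*92² + 2*92³) - 1*(-2066925) = (4 + 184 + 2*8464 + 2*778688) + 2066925 = (4 + 184 + 16928 + 1557376) + 2066925 = 1574492 + 2066925 = 3641417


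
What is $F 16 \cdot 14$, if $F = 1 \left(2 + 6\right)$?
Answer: $1792$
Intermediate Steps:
$F = 8$ ($F = 1 \cdot 8 = 8$)
$F 16 \cdot 14 = 8 \cdot 16 \cdot 14 = 128 \cdot 14 = 1792$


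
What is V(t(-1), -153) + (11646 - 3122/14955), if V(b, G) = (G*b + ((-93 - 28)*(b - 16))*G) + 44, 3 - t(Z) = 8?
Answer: -5627838812/14955 ≈ -3.7632e+5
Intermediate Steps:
t(Z) = -5 (t(Z) = 3 - 1*8 = 3 - 8 = -5)
V(b, G) = 44 + G*b + G*(1936 - 121*b) (V(b, G) = (G*b + (-121*(-16 + b))*G) + 44 = (G*b + (1936 - 121*b)*G) + 44 = (G*b + G*(1936 - 121*b)) + 44 = 44 + G*b + G*(1936 - 121*b))
V(t(-1), -153) + (11646 - 3122/14955) = (44 + 1936*(-153) - 120*(-153)*(-5)) + (11646 - 3122/14955) = (44 - 296208 - 91800) + (11646 - 3122/14955) = -387964 + (11646 - 1*3122/14955) = -387964 + (11646 - 3122/14955) = -387964 + 174162808/14955 = -5627838812/14955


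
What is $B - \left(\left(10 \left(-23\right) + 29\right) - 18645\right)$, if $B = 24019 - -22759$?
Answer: $65624$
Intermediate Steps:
$B = 46778$ ($B = 24019 + 22759 = 46778$)
$B - \left(\left(10 \left(-23\right) + 29\right) - 18645\right) = 46778 - \left(\left(10 \left(-23\right) + 29\right) - 18645\right) = 46778 - \left(\left(-230 + 29\right) - 18645\right) = 46778 - \left(-201 - 18645\right) = 46778 - -18846 = 46778 + 18846 = 65624$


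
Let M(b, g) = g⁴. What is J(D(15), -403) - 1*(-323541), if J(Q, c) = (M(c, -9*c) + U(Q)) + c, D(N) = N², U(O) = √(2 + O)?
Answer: 173057419329779 + √227 ≈ 1.7306e+14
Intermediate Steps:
J(Q, c) = c + √(2 + Q) + 6561*c⁴ (J(Q, c) = ((-9*c)⁴ + √(2 + Q)) + c = (6561*c⁴ + √(2 + Q)) + c = (√(2 + Q) + 6561*c⁴) + c = c + √(2 + Q) + 6561*c⁴)
J(D(15), -403) - 1*(-323541) = (-403 + √(2 + 15²) + 6561*(-403)⁴) - 1*(-323541) = (-403 + √(2 + 225) + 6561*26376683281) + 323541 = (-403 + √227 + 173057419006641) + 323541 = (173057419006238 + √227) + 323541 = 173057419329779 + √227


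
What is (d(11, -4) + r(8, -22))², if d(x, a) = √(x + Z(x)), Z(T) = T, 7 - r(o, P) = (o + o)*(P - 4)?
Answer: (423 + √22)² ≈ 1.8292e+5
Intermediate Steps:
r(o, P) = 7 - 2*o*(-4 + P) (r(o, P) = 7 - (o + o)*(P - 4) = 7 - 2*o*(-4 + P))
d(x, a) = √2*√x (d(x, a) = √(x + x) = √(2*x) = √2*√x)
(d(11, -4) + r(8, -22))² = (√2*√11 + (7 + 8*8 - 2*(-22)*8))² = (√22 + (7 + 64 + 352))² = (√22 + 423)² = (423 + √22)²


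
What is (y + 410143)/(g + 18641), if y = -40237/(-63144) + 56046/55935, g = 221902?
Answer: 160957145805971/94398685298280 ≈ 1.7051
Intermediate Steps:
y = 643291691/392439960 (y = -40237*(-1/63144) + 56046*(1/55935) = 40237/63144 + 18682/18645 = 643291691/392439960 ≈ 1.6392)
(y + 410143)/(g + 18641) = (643291691/392439960 + 410143)/(221902 + 18641) = (160957145805971/392439960)/240543 = (160957145805971/392439960)*(1/240543) = 160957145805971/94398685298280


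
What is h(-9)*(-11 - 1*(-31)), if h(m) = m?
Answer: -180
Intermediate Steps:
h(-9)*(-11 - 1*(-31)) = -9*(-11 - 1*(-31)) = -9*(-11 + 31) = -9*20 = -180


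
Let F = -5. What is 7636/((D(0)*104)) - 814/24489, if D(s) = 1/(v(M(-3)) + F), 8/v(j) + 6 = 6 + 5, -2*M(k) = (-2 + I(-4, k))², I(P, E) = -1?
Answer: -794847337/3183570 ≈ -249.67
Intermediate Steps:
M(k) = -9/2 (M(k) = -(-2 - 1)²/2 = -½*(-3)² = -½*9 = -9/2)
v(j) = 8/5 (v(j) = 8/(-6 + (6 + 5)) = 8/(-6 + 11) = 8/5)
D(s) = -5/17 (D(s) = 1/(8/5 - 5) = 1/(-17/5) = -5/17)
7636/((D(0)*104)) - 814/24489 = 7636/((-5/17*104)) - 814/24489 = 7636/(-520/17) - 814*1/24489 = 7636*(-17/520) - 814/24489 = -32453/130 - 814/24489 = -794847337/3183570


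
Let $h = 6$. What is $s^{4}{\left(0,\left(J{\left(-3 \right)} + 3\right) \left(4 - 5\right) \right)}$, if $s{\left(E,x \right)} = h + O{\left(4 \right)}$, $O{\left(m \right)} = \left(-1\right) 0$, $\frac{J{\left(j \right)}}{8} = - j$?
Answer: $1296$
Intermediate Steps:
$J{\left(j \right)} = - 8 j$ ($J{\left(j \right)} = 8 \left(- j\right) = - 8 j$)
$O{\left(m \right)} = 0$
$s{\left(E,x \right)} = 6$ ($s{\left(E,x \right)} = 6 + 0 = 6$)
$s^{4}{\left(0,\left(J{\left(-3 \right)} + 3\right) \left(4 - 5\right) \right)} = 6^{4} = 1296$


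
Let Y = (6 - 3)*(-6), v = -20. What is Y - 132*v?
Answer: 2622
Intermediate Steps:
Y = -18 (Y = 3*(-6) = -18)
Y - 132*v = -18 - 132*(-20) = -18 + 2640 = 2622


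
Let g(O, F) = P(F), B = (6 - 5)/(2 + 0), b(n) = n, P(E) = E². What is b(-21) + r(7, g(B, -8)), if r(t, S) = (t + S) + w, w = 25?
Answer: 75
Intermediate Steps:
B = ½ (B = 1/2 = 1*(½) = ½ ≈ 0.50000)
g(O, F) = F²
r(t, S) = 25 + S + t (r(t, S) = (t + S) + 25 = (S + t) + 25 = 25 + S + t)
b(-21) + r(7, g(B, -8)) = -21 + (25 + (-8)² + 7) = -21 + (25 + 64 + 7) = -21 + 96 = 75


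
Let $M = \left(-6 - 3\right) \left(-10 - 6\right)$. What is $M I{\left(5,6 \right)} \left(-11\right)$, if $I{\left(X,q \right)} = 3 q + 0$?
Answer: $-28512$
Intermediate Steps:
$I{\left(X,q \right)} = 3 q$
$M = 144$ ($M = \left(-9\right) \left(-16\right) = 144$)
$M I{\left(5,6 \right)} \left(-11\right) = 144 \cdot 3 \cdot 6 \left(-11\right) = 144 \cdot 18 \left(-11\right) = 2592 \left(-11\right) = -28512$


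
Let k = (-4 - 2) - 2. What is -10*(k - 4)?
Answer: 120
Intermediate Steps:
k = -8 (k = -6 - 2 = -8)
-10*(k - 4) = -10*(-8 - 4) = -10*(-12) = 120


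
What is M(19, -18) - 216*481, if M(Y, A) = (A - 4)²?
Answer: -103412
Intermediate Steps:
M(Y, A) = (-4 + A)²
M(19, -18) - 216*481 = (-4 - 18)² - 216*481 = (-22)² - 103896 = 484 - 103896 = -103412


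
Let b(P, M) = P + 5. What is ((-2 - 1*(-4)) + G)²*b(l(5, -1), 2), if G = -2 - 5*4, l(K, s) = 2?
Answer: 2800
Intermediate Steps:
G = -22 (G = -2 - 20 = -22)
b(P, M) = 5 + P
((-2 - 1*(-4)) + G)²*b(l(5, -1), 2) = ((-2 - 1*(-4)) - 22)²*(5 + 2) = ((-2 + 4) - 22)²*7 = (2 - 22)²*7 = (-20)²*7 = 400*7 = 2800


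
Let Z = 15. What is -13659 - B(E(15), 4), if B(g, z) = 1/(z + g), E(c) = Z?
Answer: -259522/19 ≈ -13659.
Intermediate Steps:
E(c) = 15
B(g, z) = 1/(g + z)
-13659 - B(E(15), 4) = -13659 - 1/(15 + 4) = -13659 - 1/19 = -259522/19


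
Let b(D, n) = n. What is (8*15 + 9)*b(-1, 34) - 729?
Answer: 3657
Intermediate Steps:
(8*15 + 9)*b(-1, 34) - 729 = (8*15 + 9)*34 - 729 = (120 + 9)*34 - 729 = 129*34 - 729 = 4386 - 729 = 3657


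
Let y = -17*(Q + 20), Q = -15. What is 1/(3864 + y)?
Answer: 1/3779 ≈ 0.00026462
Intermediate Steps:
y = -85 (y = -17*(-15 + 20) = -17*5 = -85)
1/(3864 + y) = 1/(3864 - 85) = 1/3779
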